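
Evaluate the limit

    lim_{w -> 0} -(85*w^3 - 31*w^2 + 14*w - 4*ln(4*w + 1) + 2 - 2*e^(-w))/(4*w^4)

Substitution gives 0/0 (the numerator vanishes to order 4).
Expand each term to order w^4: the coefficient of w^4 in -2·e^(-w) is -1/12 and in -4·ln(1 + 4w) is 256.
Lower-order terms cancel with the polynomial part, so the numerator is (3071/12)·w^4 + o(w^4), and the limit is (3071/12)/(-4) = -3071/48.

-3071/48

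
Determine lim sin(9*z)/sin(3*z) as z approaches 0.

3

Substitution gives 0/0.
Divide numerator and denominator by z: sin(9z)/z → 9 and sin(3z)/z → 3, so the limit is 1·9/3 = 3.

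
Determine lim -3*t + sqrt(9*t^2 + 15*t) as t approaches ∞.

An ∞ − ∞ form. Rationalising with the conjugate, the difference becomes (15t) / (√(9*t^2 + 15*t) + 3t).
For large t the denominator behaves like 2·3t, so the quotient tends to 15/6 = 5/2.

5/2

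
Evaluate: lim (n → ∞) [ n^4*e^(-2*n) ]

0

Write as n^4/e^{2n}, an ∞/∞ form.
Exponential growth dominates any polynomial, so repeated L'Hôpital (or the standard result) gives 0.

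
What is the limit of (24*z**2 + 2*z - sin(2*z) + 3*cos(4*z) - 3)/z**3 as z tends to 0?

4/3

Substitution gives 0/0; apply L'Hôpital's rule 3 times.
After differentiating numerator and denominator 3 times the quotient is (192*sin(4*z) + 8*cos(2*z))/(6); at z = 0 this is 4/3.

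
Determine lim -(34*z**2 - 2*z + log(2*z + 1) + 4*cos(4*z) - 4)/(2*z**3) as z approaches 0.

Substitution gives 0/0; apply L'Hôpital's rule 3 times.
After differentiating numerator and denominator 3 times the quotient is (256*sin(4*z) + 16/(2*z + 1)^3)/(-12); at z = 0 this is -4/3.

-4/3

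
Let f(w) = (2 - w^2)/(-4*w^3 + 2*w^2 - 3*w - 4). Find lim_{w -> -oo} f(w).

The denominator has degree 3 and the numerator degree 2. Dividing numerator and denominator by w^3 sends every term to 0 except the leading denominator term, so the limit is 0.

0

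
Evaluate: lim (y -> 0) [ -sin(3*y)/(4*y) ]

-3/4

Substitution gives 0/0.
Write it as (3/(-4))·sin(3y)/(3y); since sin(u)/u → 1, the limit is -3/4.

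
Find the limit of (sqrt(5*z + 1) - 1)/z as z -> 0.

5/2

A 0/0 form; rationalise with √(1 + 5z) + √1. This collapses the numerator to 5z, leaving 5/(√(1 + 5z) + √1) → 5/(2√1) = 5/2.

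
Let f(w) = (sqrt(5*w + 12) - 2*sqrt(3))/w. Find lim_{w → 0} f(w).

Substitution gives 0/0. Multiply numerator and denominator by the conjugate √(12 + 5w) + √12.
The numerator becomes (12 + 5w) − 12 = 5w, so the expression simplifies to 5/(√(12 + 5w) + √12).
Letting w → 0 gives 5/(2√12) = 5*√(3)/12.

5*√(3)/12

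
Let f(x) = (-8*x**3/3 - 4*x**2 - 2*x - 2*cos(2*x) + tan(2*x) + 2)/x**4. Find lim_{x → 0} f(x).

-4/3

Substitution gives 0/0 (the numerator vanishes to order 4).
Expand each term to order x^4: the coefficient of x^4 in -2·cos(2x) is -4/3 and in tan(2x) is 0.
Lower-order terms cancel with the polynomial part, so the numerator is (-4/3)·x^4 + o(x^4), and the limit is (-4/3)/(1) = -4/3.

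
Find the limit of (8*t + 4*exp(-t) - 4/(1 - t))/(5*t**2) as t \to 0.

-2/5

Substitution gives 0/0 (the numerator vanishes to order 2).
Expand each term to order t^2: the coefficient of t^2 in 4·e^(-t) is 2 and in -4·1/(1 - t) is -4.
Lower-order terms cancel with the polynomial part, so the numerator is (-2)·t^2 + o(t^2), and the limit is (-2)/(5) = -2/5.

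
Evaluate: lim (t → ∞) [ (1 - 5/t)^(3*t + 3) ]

e^(-15)

The base → 1 and the exponent → ∞: a 1^∞ form.
Take logarithms: (3t + 3)·ln(1 - 5/t). Since ln(1+u) ~ u for small u, this behaves like (3t)·(-5/t) → -15.
So the limit is e^(-15).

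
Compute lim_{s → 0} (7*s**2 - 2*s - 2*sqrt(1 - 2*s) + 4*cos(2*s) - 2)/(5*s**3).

Substitution gives 0/0; apply L'Hôpital's rule 3 times.
After differentiating numerator and denominator 3 times the quotient is (32*sin(2*s) + 6/(1 - 2*s)^(5/2))/(30); at s = 0 this is 1/5.

1/5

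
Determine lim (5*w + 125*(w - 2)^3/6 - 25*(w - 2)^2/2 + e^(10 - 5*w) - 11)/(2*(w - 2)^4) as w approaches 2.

625/48

Direct substitution gives 0/0.
Apply L'Hôpital: lim (-25*w + 125*(w - 2)^2/2 - 5*e^(10 - 5*w) + 55)/(8*(w - 2)^3), still 0/0.
Apply L'Hôpital: lim (125*w + 25*e^(10 - 5*w) - 275)/(24*(w - 2)^2), still 0/0.
Apply L'Hôpital: lim (125 - 125*e^(10 - 5*w))/(48*w - 96), still 0/0.
After 4 applications of L'Hôpital's rule the quotient is (625*e^(10 - 5*w))/(48); substituting w = 2 gives 625/48.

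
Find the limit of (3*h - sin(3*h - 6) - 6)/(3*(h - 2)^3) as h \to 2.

Direct substitution gives 0/0.
Apply L'Hôpital: lim (3 - 3*cos(3*h - 6))/(9*(h - 2)^2), still 0/0.
Apply L'Hôpital: lim (9*sin(3*h - 6))/(18*h - 36), still 0/0.
After 3 applications of L'Hôpital's rule the quotient is (27*cos(3*h - 6))/(18); substituting h = 2 gives 3/2.

3/2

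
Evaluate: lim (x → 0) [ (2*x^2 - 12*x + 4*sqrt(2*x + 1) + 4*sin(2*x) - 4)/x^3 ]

Substitution gives 0/0; apply L'Hôpital's rule 3 times.
After differentiating numerator and denominator 3 times the quotient is (-32*cos(2*x) + 12/(2*x + 1)^(5/2))/(6); at x = 0 this is -10/3.

-10/3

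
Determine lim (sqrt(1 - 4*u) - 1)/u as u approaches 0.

A 0/0 form; rationalise with √(1 - 4u) + √1. This collapses the numerator to -4u, leaving -4/(√(1 - 4u) + √1) → -4/(2√1) = -2.

-2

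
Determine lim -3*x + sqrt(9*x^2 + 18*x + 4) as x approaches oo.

An ∞ − ∞ form. Rationalising with the conjugate, the difference becomes (18x + 4) / (√(9*x^2 + 18*x + 4) + 3x).
For large x the denominator behaves like 2·3x, so the quotient tends to 18/6 = 3.

3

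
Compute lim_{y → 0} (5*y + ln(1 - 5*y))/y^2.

Direct substitution gives 0/0.
Apply L'Hôpital: lim (5 - 5/(1 - 5*y))/(2*y), still 0/0.
After 2 applications of L'Hôpital's rule the quotient is (-25/(1 - 5*y)^2)/(2); substituting y = 0 gives -25/2.

-25/2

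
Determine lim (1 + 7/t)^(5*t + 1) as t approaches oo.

The base → 1 and the exponent → ∞: a 1^∞ form.
Take logarithms: (5t + 1)·ln(1 + 7/t). Since ln(1+u) ~ u for small u, this behaves like (5t)·(7/t) → 35.
So the limit is e^(35).

e^(35)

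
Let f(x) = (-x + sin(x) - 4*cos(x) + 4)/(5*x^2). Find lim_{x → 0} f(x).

2/5

Substitution gives 0/0; apply L'Hôpital's rule 2 times.
After differentiating numerator and denominator 2 times the quotient is (-sin(x) + 4*cos(x))/(10); at x = 0 this is 2/5.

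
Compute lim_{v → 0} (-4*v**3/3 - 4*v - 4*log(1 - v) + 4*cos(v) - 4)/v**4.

7/6

Substitution gives 0/0 (the numerator vanishes to order 4).
Expand each term to order v^4: the coefficient of v^4 in 4·cos(v) is 1/6 and in -4·ln(1 - v) is 1.
Lower-order terms cancel with the polynomial part, so the numerator is (7/6)·v^4 + o(v^4), and the limit is (7/6)/(1) = 7/6.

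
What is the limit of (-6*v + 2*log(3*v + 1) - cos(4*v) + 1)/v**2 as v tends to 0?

-1

Substitution gives 0/0 (the numerator vanishes to order 2).
Expand each term to order v^2: the coefficient of v^2 in 2·ln(1 + 3v) is -9 and in −cos(4v) is 8.
Lower-order terms cancel with the polynomial part, so the numerator is (-1)·v^2 + o(v^2), and the limit is (-1)/(1) = -1.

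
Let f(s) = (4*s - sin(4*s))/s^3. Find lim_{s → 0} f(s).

32/3

Direct substitution gives 0/0.
Apply L'Hôpital: lim (4 - 4*cos(4*s))/(3*s^2), still 0/0.
Apply L'Hôpital: lim (16*sin(4*s))/(6*s), still 0/0.
After 3 applications of L'Hôpital's rule the quotient is (64*cos(4*s))/(6); substituting s = 0 gives 32/3.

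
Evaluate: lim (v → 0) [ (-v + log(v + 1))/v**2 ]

Direct substitution gives 0/0.
Apply L'Hôpital: lim (-1 + 1/(v + 1))/(2*v), still 0/0.
After 2 applications of L'Hôpital's rule the quotient is (-1/(v + 1)^2)/(2); substituting v = 0 gives -1/2.

-1/2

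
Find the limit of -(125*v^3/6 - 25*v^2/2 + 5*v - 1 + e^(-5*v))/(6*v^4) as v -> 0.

-625/144

Direct substitution gives 0/0.
Apply L'Hôpital: lim (125*v^2/2 - 25*v + 5 - 5*e^(-5*v))/(-24*v^3), still 0/0.
Apply L'Hôpital: lim (125*v - 25 + 25*e^(-5*v))/(-72*v^2), still 0/0.
Apply L'Hôpital: lim (125 - 125*e^(-5*v))/(-144*v), still 0/0.
After 4 applications of L'Hôpital's rule the quotient is (625*e^(-5*v))/(-144); substituting v = 0 gives -625/144.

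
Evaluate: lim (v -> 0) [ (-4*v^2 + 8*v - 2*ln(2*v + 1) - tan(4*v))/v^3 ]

Substitution gives 0/0 (the numerator vanishes to order 3).
Expand each term to order v^3: the coefficient of v^3 in −tan(4v) is -64/3 and in -2·ln(1 + 2v) is -16/3.
Lower-order terms cancel with the polynomial part, so the numerator is (-80/3)·v^3 + o(v^3), and the limit is (-80/3)/(1) = -80/3.

-80/3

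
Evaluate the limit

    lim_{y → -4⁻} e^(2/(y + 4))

0

As y → -4⁻, 2/(y + 4) → −∞, so e^(2/(y + 4)) → 0.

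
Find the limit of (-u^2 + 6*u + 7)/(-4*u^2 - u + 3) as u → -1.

8/7

At u = -1 both the top and bottom vanish — a removable singularity. Factoring out (u + 1) from each leaves (7 - u)/(3 - 4*u), which at u = -1 equals 8/7.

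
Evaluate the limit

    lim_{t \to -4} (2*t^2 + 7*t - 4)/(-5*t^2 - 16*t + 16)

-3/8

At t = -4 both the top and bottom vanish — a removable singularity. Factoring out (t + 4) from each leaves (2*t - 1)/(4 - 5*t), which at t = -4 equals -3/8.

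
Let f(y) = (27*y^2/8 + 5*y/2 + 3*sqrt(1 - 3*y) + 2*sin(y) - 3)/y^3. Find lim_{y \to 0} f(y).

-259/48

Substitution gives 0/0; apply L'Hôpital's rule 3 times.
After differentiating numerator and denominator 3 times the quotient is (-2*cos(y) - 243/(8*(1 - 3*y)^(5/2)))/(6); at y = 0 this is -259/48.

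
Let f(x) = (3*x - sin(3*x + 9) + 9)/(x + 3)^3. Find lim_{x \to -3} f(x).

9/2

Direct substitution gives 0/0.
Apply L'Hôpital: lim (3 - 3*cos(3*x + 9))/(3*(x + 3)^2), still 0/0.
Apply L'Hôpital: lim (9*sin(3*x + 9))/(6*x + 18), still 0/0.
After 3 applications of L'Hôpital's rule the quotient is (27*cos(3*x + 9))/(6); substituting x = -3 gives 9/2.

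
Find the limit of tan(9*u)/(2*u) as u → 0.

9/2

Substitution gives 0/0.
Since tan(θ)/θ → 1 as θ → 0, tan(9u)/(9u) → 1 and the limit is 9/2.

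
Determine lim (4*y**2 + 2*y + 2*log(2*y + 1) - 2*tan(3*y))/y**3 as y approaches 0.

-38/3

Substitution gives 0/0; apply L'Hôpital's rule 3 times.
After differentiating numerator and denominator 3 times the quotient is (4*(108*(2*y + 1)^3*(cos(6*y) - 2)/(cos(6*y) + 1)^2 + 8)/(2*y + 1)^3)/(6); at y = 0 this is -38/3.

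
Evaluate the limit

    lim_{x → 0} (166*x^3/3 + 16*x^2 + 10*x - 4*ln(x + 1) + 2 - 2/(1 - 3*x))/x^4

Substitution gives 0/0 (the numerator vanishes to order 4).
Expand each term to order x^4: the coefficient of x^4 in -4·ln(1 + x) is 1 and in -2·1/(1 - 3x) is -162.
Lower-order terms cancel with the polynomial part, so the numerator is (-161)·x^4 + o(x^4), and the limit is (-161)/(1) = -161.

-161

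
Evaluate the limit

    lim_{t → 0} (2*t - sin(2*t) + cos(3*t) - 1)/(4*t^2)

Substitution gives 0/0 (the numerator vanishes to order 2).
Expand each term to order t^2: the coefficient of t^2 in −sin(2t) is 0 and in cos(3t) is -9/2.
Lower-order terms cancel with the polynomial part, so the numerator is (-9/2)·t^2 + o(t^2), and the limit is (-9/2)/(4) = -9/8.

-9/8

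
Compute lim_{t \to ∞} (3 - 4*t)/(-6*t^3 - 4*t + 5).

The denominator has degree 3 and the numerator degree 1. Dividing numerator and denominator by t^3 sends every term to 0 except the leading denominator term, so the limit is 0.

0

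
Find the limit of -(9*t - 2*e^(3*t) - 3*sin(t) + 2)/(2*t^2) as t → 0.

Substitution gives 0/0; apply L'Hôpital's rule 2 times.
After differentiating numerator and denominator 2 times the quotient is (-18*e^(3*t) + 3*sin(t))/(-4); at t = 0 this is 9/2.

9/2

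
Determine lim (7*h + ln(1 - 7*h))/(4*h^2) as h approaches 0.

Direct substitution gives 0/0.
Apply L'Hôpital: lim (7 - 7/(1 - 7*h))/(8*h), still 0/0.
After 2 applications of L'Hôpital's rule the quotient is (-49/(1 - 7*h)^2)/(8); substituting h = 0 gives -49/8.

-49/8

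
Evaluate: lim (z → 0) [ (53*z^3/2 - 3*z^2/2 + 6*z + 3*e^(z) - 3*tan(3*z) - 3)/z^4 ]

1/8

Substitution gives 0/0; apply L'Hôpital's rule 4 times.
After differentiating numerator and denominator 4 times the quotient is (3*e^(z) - 5832*tan(3*z)^5 - 9720*tan(3*z)^3 - 3888*tan(3*z))/(24); at z = 0 this is 1/8.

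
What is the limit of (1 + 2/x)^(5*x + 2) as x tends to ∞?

e^(10)

Write it as [(1 + 2/x)^x]^(5) · (1 + 2/x)^(2). The bracketed term tends to e^(2) and the second factor to 1, so the limit is e^(10).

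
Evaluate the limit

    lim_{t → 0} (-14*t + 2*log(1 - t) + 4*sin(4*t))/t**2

Substitution gives 0/0; apply L'Hôpital's rule 2 times.
After differentiating numerator and denominator 2 times the quotient is (-64*sin(4*t) - 2/(t - 1)^2)/(2); at t = 0 this is -1.

-1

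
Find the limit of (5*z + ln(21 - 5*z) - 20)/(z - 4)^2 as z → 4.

-25/2

Direct substitution gives 0/0.
Apply L'Hôpital: lim (5 - 5/(21 - 5*z))/(2*z - 8), still 0/0.
After 2 applications of L'Hôpital's rule the quotient is (-25/(21 - 5*z)^2)/(2); substituting z = 4 gives -25/2.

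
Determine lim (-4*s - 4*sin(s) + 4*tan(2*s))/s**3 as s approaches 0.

34/3

Substitution gives 0/0; apply L'Hôpital's rule 3 times.
After differentiating numerator and denominator 3 times the quotient is (4*cos(s) + 192*tan(2*s)^4 + 256*tan(2*s)^2 + 64)/(6); at s = 0 this is 34/3.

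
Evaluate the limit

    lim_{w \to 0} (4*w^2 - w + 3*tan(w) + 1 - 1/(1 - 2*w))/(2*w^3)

-7/2

Substitution gives 0/0; apply L'Hôpital's rule 3 times.
After differentiating numerator and denominator 3 times the quotient is (18*tan(w)^2/cos(w)^2 + 6/cos(w)^2 - 48/(2*w - 1)^4)/(12); at w = 0 this is -7/2.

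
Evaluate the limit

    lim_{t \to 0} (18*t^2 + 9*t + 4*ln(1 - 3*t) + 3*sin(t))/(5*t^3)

-73/10

Substitution gives 0/0; apply L'Hôpital's rule 3 times.
After differentiating numerator and denominator 3 times the quotient is (-3*cos(t) + 216/(3*t - 1)^3)/(30); at t = 0 this is -73/10.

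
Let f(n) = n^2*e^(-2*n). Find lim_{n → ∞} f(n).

Write as n^2/e^{2n}, an ∞/∞ form.
Exponential growth dominates any polynomial, so repeated L'Hôpital (or the standard result) gives 0.

0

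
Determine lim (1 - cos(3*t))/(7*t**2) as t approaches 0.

Substitution gives 0/0.
Use (1 − cos u)/u² → 1/2 with u = 3t: the limit is 3²/(2·7) = 9/14.

9/14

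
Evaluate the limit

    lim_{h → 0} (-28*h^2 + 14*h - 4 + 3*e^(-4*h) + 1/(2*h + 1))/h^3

Substitution gives 0/0 (the numerator vanishes to order 3).
Expand each term to order h^3: the coefficient of h^3 in 1/(1 + 2h) is -8 and in 3·e^(-4h) is -32.
Lower-order terms cancel with the polynomial part, so the numerator is (-40)·h^3 + o(h^3), and the limit is (-40)/(1) = -40.

-40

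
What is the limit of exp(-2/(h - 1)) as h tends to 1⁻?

∞

As h → 1⁻, -2/(h - 1) → +∞, so e^(-2/(h - 1)) → ∞.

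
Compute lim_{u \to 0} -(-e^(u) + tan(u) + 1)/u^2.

Substitution gives 0/0 (the numerator vanishes to order 2).
Expand each term to order u^2: the coefficient of u^2 in tan(u) is 0 and in −e^(u) is -1/2.
Lower-order terms cancel with the polynomial part, so the numerator is (-1/2)·u^2 + o(u^2), and the limit is (-1/2)/(-1) = 1/2.

1/2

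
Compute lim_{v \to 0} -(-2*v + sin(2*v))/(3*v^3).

4/9

Direct substitution gives 0/0.
Apply L'Hôpital: lim (2*cos(2*v) - 2)/(-9*v^2), still 0/0.
Apply L'Hôpital: lim (-4*sin(2*v))/(-18*v), still 0/0.
After 3 applications of L'Hôpital's rule the quotient is (-8*cos(2*v))/(-18); substituting v = 0 gives 4/9.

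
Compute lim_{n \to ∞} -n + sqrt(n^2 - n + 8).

An ∞ − ∞ form. Rationalising with the conjugate, the difference becomes (-n + 8) / (√(n^2 - n + 8) + n).
For large n the denominator behaves like 2·n, so the quotient tends to -1/2 = -1/2.

-1/2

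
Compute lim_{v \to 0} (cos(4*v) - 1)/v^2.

-8

Direct substitution gives 0/0.
Apply L'Hôpital: lim (-4*sin(4*v))/(2*v), still 0/0.
After 2 applications of L'Hôpital's rule the quotient is (-16*cos(4*v))/(2); substituting v = 0 gives -8.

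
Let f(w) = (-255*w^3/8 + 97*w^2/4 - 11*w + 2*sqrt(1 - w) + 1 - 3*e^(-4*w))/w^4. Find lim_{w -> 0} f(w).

-2053/64

Substitution gives 0/0 (the numerator vanishes to order 4).
Expand each term to order w^4: the coefficient of w^4 in -3·e^(-4w) is -32 and in 2·√(1 - w) is -5/64.
Lower-order terms cancel with the polynomial part, so the numerator is (-2053/64)·w^4 + o(w^4), and the limit is (-2053/64)/(1) = -2053/64.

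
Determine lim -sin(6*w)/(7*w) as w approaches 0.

Substitution gives 0/0.
Write it as (6/(-7))·sin(6w)/(6w); since sin(u)/u → 1, the limit is -6/7.

-6/7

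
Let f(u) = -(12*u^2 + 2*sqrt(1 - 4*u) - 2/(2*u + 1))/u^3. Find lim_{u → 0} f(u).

Substitution gives 0/0; apply L'Hôpital's rule 3 times.
After differentiating numerator and denominator 3 times the quotient is (96/(2*u + 1)^4 - 48/(1 - 4*u)^(5/2))/(-6); at u = 0 this is -8.

-8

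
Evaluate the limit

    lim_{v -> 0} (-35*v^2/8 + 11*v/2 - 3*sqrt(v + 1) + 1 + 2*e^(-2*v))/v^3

Substitution gives 0/0; apply L'Hôpital's rule 3 times.
After differentiating numerator and denominator 3 times the quotient is (-16*e^(-2*v) - 9/(8*(v + 1)^(5/2)))/(6); at v = 0 this is -137/48.

-137/48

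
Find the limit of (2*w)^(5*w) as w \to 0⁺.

1

Base → 0⁺ and exponent → 0⁺: a 0^0 form.
Take logs: 5w·ln(2w). This is 0·(−∞); rewriting as ln(2w)/(1/(5w)) and applying L'Hôpital gives 0.
Hence the limit is e^0 = 1.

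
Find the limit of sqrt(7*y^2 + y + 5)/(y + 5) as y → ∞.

For large |y|, √(7*y^2 + y + 5) ≈ √7·|y| and the denominator ≈ y.
Since y → +∞, |y| = y, giving √7/(1) = √(7).

√(7)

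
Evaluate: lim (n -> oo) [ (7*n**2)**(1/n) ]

Base → ∞ and exponent → 0: an ∞^0 form.
Take logs: (1/n)·ln(7·n^2) = (ln 7 + 2·ln n)/n → 0.
So the limit is e^0 = 1.

1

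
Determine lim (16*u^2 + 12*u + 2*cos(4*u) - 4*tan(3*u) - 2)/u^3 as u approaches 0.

Substitution gives 0/0; apply L'Hôpital's rule 3 times.
After differentiating numerator and denominator 3 times the quotient is (128*sin(4*u) - 648*tan(3*u)^4 - 864*tan(3*u)^2 - 216)/(6); at u = 0 this is -36.

-36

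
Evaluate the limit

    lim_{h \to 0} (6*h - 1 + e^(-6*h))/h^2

18

Direct substitution gives 0/0.
Apply L'Hôpital: lim (6 - 6*e^(-6*h))/(2*h), still 0/0.
After 2 applications of L'Hôpital's rule the quotient is (36*e^(-6*h))/(2); substituting h = 0 gives 18.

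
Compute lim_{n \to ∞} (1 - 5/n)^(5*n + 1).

e^(-25)

Write it as [(1 - 5/n)^n]^(5) · (1 - 5/n)^(1). The bracketed term tends to e^(-5) and the second factor to 1, so the limit is e^(-25).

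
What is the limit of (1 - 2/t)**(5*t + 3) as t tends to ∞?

e^(-10)

Write it as [(1 - 2/t)^t]^(5) · (1 - 2/t)^(3). The bracketed term tends to e^(-2) and the second factor to 1, so the limit is e^(-10).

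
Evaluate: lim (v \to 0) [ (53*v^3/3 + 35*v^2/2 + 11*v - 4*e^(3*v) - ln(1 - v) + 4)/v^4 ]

-53/4

Substitution gives 0/0; apply L'Hôpital's rule 4 times.
After differentiating numerator and denominator 4 times the quotient is (-324*e^(3*v) + 6/(v - 1)^4)/(24); at v = 0 this is -53/4.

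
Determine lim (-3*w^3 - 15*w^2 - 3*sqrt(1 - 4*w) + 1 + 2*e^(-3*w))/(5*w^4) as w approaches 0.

147/20

Substitution gives 0/0 (the numerator vanishes to order 4).
Expand each term to order w^4: the coefficient of w^4 in -3·√(1 - 4w) is 30 and in 2·e^(-3w) is 27/4.
Lower-order terms cancel with the polynomial part, so the numerator is (147/4)·w^4 + o(w^4), and the limit is (147/4)/(5) = 147/20.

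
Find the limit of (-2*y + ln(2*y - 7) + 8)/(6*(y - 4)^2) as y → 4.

-1/3

Direct substitution gives 0/0.
Apply L'Hôpital: lim (-2 + 2/(2*y - 7))/(12*y - 48), still 0/0.
After 2 applications of L'Hôpital's rule the quotient is (-4/(2*y - 7)^2)/(12); substituting y = 4 gives -1/3.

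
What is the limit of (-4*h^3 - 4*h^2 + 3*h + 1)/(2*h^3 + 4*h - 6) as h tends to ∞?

Numerator and denominator both have degree 3.
Dividing every term by h^3, all lower-order terms vanish and the limit is the ratio of leading coefficients, -4/(2) = -2.

-2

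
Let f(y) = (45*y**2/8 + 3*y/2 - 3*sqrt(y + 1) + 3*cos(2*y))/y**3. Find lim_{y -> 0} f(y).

Substitution gives 0/0; apply L'Hôpital's rule 3 times.
After differentiating numerator and denominator 3 times the quotient is (24*sin(2*y) - 9/(8*(y + 1)^(5/2)))/(6); at y = 0 this is -3/16.

-3/16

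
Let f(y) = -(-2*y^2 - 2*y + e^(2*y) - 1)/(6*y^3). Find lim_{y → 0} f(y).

Direct substitution gives 0/0.
Apply L'Hôpital: lim (-4*y + 2*e^(2*y) - 2)/(-18*y^2), still 0/0.
Apply L'Hôpital: lim (4*e^(2*y) - 4)/(-36*y), still 0/0.
After 3 applications of L'Hôpital's rule the quotient is (8*e^(2*y))/(-36); substituting y = 0 gives -2/9.

-2/9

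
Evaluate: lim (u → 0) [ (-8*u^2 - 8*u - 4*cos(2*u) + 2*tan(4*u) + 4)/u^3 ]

Substitution gives 0/0; apply L'Hôpital's rule 3 times.
After differentiating numerator and denominator 3 times the quotient is (-32*sin(2*u) + 768*tan(4*u)^4 + 1024*tan(4*u)^2 + 256)/(6); at u = 0 this is 128/3.

128/3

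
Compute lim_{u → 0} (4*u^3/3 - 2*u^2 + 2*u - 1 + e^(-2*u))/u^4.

2/3

Direct substitution gives 0/0.
Apply L'Hôpital: lim (4*u^2 - 4*u + 2 - 2*e^(-2*u))/(4*u^3), still 0/0.
Apply L'Hôpital: lim (8*u - 4 + 4*e^(-2*u))/(12*u^2), still 0/0.
Apply L'Hôpital: lim (8 - 8*e^(-2*u))/(24*u), still 0/0.
After 4 applications of L'Hôpital's rule the quotient is (16*e^(-2*u))/(24); substituting u = 0 gives 2/3.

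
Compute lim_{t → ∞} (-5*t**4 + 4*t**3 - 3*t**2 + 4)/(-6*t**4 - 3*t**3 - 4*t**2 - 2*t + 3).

5/6

Numerator and denominator both have degree 4.
Dividing every term by t^4, all lower-order terms vanish and the limit is the ratio of leading coefficients, -5/(-6) = 5/6.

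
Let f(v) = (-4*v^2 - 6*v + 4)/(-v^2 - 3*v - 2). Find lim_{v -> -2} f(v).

Since v = -2 makes numerator and denominator zero, (v + 2) divides both.
Cancelling it gives (2 - 4*v)/(-v - 1); now plug in v = -2 to get 10.

10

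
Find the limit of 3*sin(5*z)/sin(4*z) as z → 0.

Substitution gives 0/0.
Divide numerator and denominator by z: sin(5z)/z → 5 and sin(4z)/z → 4, so the limit is 3·5/4 = 15/4.

15/4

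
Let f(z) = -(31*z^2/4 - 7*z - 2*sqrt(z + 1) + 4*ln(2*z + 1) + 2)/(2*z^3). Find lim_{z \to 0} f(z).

Substitution gives 0/0 (the numerator vanishes to order 3).
Expand each term to order z^3: the coefficient of z^3 in -2·√(1 + z) is -1/8 and in 4·ln(1 + 2z) is 32/3.
Lower-order terms cancel with the polynomial part, so the numerator is (253/24)·z^3 + o(z^3), and the limit is (253/24)/(-2) = -253/48.

-253/48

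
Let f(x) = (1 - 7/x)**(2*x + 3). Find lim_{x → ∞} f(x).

Write it as [(1 - 7/x)^x]^(2) · (1 - 7/x)^(3). The bracketed term tends to e^(-7) and the second factor to 1, so the limit is e^(-14).

e^(-14)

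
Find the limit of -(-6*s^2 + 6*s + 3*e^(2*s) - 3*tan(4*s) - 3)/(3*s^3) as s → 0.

20

Substitution gives 0/0; apply L'Hôpital's rule 3 times.
After differentiating numerator and denominator 3 times the quotient is (24*e^(2*s) - 1152*tan(4*s)^4 - 1536*tan(4*s)^2 - 384)/(-18); at s = 0 this is 20.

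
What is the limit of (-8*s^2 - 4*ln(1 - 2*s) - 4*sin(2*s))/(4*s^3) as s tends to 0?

Substitution gives 0/0; apply L'Hôpital's rule 3 times.
After differentiating numerator and denominator 3 times the quotient is (32*cos(2*s) - 64/(2*s - 1)^3)/(24); at s = 0 this is 4.

4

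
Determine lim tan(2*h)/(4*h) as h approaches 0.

1/2

Substitution gives 0/0.
Since tan(u)/u → 1 as u → 0, tan(2h)/(2h) → 1 and the limit is 2/4 = 1/2.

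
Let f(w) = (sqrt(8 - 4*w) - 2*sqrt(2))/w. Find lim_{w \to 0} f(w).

-√(2)/2

Substitution gives 0/0. Multiply numerator and denominator by the conjugate √(8 - 4w) + √8.
The numerator becomes (8 - 4w) − 8 = -4w, so the expression simplifies to -4/(√(8 - 4w) + √8).
Letting w → 0 gives -4/(2√8) = -√(2)/2.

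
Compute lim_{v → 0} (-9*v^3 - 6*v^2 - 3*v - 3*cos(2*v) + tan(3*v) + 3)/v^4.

-2

Substitution gives 0/0; apply L'Hôpital's rule 4 times.
After differentiating numerator and denominator 4 times the quotient is (-48*cos(2*v) + 1944*tan(3*v)^5 + 3240*tan(3*v)^3 + 1296*tan(3*v))/(24); at v = 0 this is -2.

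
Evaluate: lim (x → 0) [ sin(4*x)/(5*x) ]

4/5

Substitution gives 0/0.
Write it as (4/5)·sin(4x)/(4x); since sin(u)/u → 1, the limit is 4/5.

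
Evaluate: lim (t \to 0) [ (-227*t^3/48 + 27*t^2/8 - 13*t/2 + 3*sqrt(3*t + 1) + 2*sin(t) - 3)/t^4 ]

Substitution gives 0/0; apply L'Hôpital's rule 4 times.
After differentiating numerator and denominator 4 times the quotient is (2*sin(t) - 3645/(16*(3*t + 1)^(7/2)))/(24); at t = 0 this is -1215/128.

-1215/128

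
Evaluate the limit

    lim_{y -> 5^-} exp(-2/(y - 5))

∞

As y → 5⁻, -2/(y - 5) → +∞, so e^(-2/(y - 5)) → ∞.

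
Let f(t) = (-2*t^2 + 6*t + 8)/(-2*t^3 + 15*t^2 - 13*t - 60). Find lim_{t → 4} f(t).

-10/11

Since t = 4 makes numerator and denominator zero, (t - 4) divides both.
Cancelling it gives (-2*t - 2)/(-2*t^2 + 7*t + 15); now plug in t = 4 to get -10/11.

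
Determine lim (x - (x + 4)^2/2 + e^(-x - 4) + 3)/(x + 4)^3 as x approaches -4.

-1/6

Direct substitution gives 0/0.
Apply L'Hôpital: lim (-x - e^(-x - 4) - 3)/(3*(x + 4)^2), still 0/0.
Apply L'Hôpital: lim (e^(-x - 4) - 1)/(6*x + 24), still 0/0.
After 3 applications of L'Hôpital's rule the quotient is (-e^(-x - 4))/(6); substituting x = -4 gives -1/6.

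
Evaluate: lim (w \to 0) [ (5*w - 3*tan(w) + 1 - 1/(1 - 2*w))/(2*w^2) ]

-2

Substitution gives 0/0 (the numerator vanishes to order 2).
Expand each term to order w^2: the coefficient of w^2 in -3·tan(w) is 0 and in −1/(1 - 2w) is -4.
Lower-order terms cancel with the polynomial part, so the numerator is (-4)·w^2 + o(w^2), and the limit is (-4)/(2) = -2.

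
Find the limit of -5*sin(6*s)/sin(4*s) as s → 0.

-15/2

Substitution gives 0/0.
Divide numerator and denominator by s: sin(6s)/s → 6 and sin(4s)/s → 4, so the limit is -5·6/4 = -15/2.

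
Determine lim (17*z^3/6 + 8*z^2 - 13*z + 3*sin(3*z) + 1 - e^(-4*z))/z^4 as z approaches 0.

Substitution gives 0/0; apply L'Hôpital's rule 4 times.
After differentiating numerator and denominator 4 times the quotient is (243*sin(3*z) - 256*e^(-4*z))/(24); at z = 0 this is -32/3.

-32/3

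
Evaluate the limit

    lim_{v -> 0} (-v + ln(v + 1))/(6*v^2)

-1/12

Direct substitution gives 0/0.
Apply L'Hôpital: lim (-1 + 1/(v + 1))/(12*v), still 0/0.
After 2 applications of L'Hôpital's rule the quotient is (-1/(v + 1)^2)/(12); substituting v = 0 gives -1/12.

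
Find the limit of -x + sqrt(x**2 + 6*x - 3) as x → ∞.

3

An ∞ − ∞ form. Rationalising with the conjugate, the difference becomes (6x - 3) / (√(x^2 + 6*x - 3) + x).
For large x the denominator behaves like 2·x, so the quotient tends to 6/2 = 3.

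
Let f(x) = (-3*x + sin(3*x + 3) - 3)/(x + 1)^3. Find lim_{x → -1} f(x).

-9/2

Direct substitution gives 0/0.
Apply L'Hôpital: lim (3*cos(3*x + 3) - 3)/(3*(x + 1)^2), still 0/0.
Apply L'Hôpital: lim (-9*sin(3*x + 3))/(6*x + 6), still 0/0.
After 3 applications of L'Hôpital's rule the quotient is (-27*cos(3*x + 3))/(6); substituting x = -1 gives -9/2.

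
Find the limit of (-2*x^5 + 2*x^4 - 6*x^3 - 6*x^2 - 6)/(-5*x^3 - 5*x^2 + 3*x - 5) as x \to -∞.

∞

The numerator has higher degree (5 > 3); the quotient behaves like (-2/(-5))·x^2 for large |x|.
As x → −∞ this diverges to ∞.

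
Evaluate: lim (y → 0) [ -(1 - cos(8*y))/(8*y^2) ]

Substitution gives 0/0.
Use (1 − cos u)/u² → 1/2 with u = 8y: the limit is 8²/(2·(-8)) = -4.

-4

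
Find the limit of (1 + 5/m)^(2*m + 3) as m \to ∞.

e^(10)

The base → 1 and the exponent → ∞: a 1^∞ form.
Take logarithms: (2m + 3)·ln(1 + 5/m). Since ln(1+u) ~ u for small u, this behaves like (2m)·(5/m) → 10.
So the limit is e^(10).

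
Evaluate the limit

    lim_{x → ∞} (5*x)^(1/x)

Base → ∞ and exponent → 0: an ∞^0 form.
Take logs: (1/x)·ln(5·x^1) = (ln 5 + 1·ln x)/x → 0.
So the limit is e^0 = 1.

1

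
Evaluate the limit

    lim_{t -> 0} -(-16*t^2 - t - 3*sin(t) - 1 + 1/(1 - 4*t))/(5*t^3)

-129/10

Substitution gives 0/0 (the numerator vanishes to order 3).
Expand each term to order t^3: the coefficient of t^3 in -3·sin(t) is 1/2 and in 1/(1 - 4t) is 64.
Lower-order terms cancel with the polynomial part, so the numerator is (129/2)·t^3 + o(t^3), and the limit is (129/2)/(-5) = -129/10.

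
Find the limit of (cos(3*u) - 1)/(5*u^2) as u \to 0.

-9/10

Direct substitution gives 0/0.
Apply L'Hôpital: lim (-3*sin(3*u))/(10*u), still 0/0.
After 2 applications of L'Hôpital's rule the quotient is (-9*cos(3*u))/(10); substituting u = 0 gives -9/10.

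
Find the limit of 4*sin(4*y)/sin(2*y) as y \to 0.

8

Substitution gives 0/0.
Divide numerator and denominator by y: sin(4y)/y → 4 and sin(2y)/y → 2, so the limit is 4·4/2 = 8.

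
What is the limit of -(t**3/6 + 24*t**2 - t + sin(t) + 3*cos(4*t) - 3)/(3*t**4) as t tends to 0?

-32/3

Substitution gives 0/0; apply L'Hôpital's rule 4 times.
After differentiating numerator and denominator 4 times the quotient is (sin(t) + 768*cos(4*t))/(-72); at t = 0 this is -32/3.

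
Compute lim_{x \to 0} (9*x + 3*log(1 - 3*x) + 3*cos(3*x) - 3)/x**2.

Substitution gives 0/0 (the numerator vanishes to order 2).
Expand each term to order x^2: the coefficient of x^2 in 3·ln(1 - 3x) is -27/2 and in 3·cos(3x) is -27/2.
Lower-order terms cancel with the polynomial part, so the numerator is (-27)·x^2 + o(x^2), and the limit is (-27)/(1) = -27.

-27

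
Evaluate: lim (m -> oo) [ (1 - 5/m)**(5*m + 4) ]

Let L be the limit and take ln: ln L = lim (5m + 4)·ln(1 - 5/m) = lim (5m + 4)·(-5/m + O(1/m²)) = -25.
Hence L = e^(-25).

e^(-25)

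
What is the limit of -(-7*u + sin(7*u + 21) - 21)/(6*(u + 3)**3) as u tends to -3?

Direct substitution gives 0/0.
Apply L'Hôpital: lim (7*cos(7*u + 21) - 7)/(-18*(u + 3)^2), still 0/0.
Apply L'Hôpital: lim (-49*sin(7*u + 21))/(-36*u - 108), still 0/0.
After 3 applications of L'Hôpital's rule the quotient is (-343*cos(7*u + 21))/(-36); substituting u = -3 gives 343/36.

343/36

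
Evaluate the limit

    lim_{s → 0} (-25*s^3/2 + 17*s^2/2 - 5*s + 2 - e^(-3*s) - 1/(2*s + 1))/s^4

-155/8

Substitution gives 0/0 (the numerator vanishes to order 4).
Expand each term to order s^4: the coefficient of s^4 in −e^(-3s) is -27/8 and in −1/(1 + 2s) is -16.
Lower-order terms cancel with the polynomial part, so the numerator is (-155/8)·s^4 + o(s^4), and the limit is (-155/8)/(1) = -155/8.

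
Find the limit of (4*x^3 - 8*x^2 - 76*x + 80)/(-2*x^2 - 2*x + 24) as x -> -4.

90/7

Direct substitution gives 0/0, so factor. Both numerator and denominator have (x + 4) as a factor.
After cancelling, the expression reduces to (4*x^2 - 24*x + 20)/(6 - 2*x).
Substituting x = -4 gives 90/7.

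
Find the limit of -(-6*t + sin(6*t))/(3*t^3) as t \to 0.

12

Direct substitution gives 0/0.
Apply L'Hôpital: lim (6*cos(6*t) - 6)/(-9*t^2), still 0/0.
Apply L'Hôpital: lim (-36*sin(6*t))/(-18*t), still 0/0.
After 3 applications of L'Hôpital's rule the quotient is (-216*cos(6*t))/(-18); substituting t = 0 gives 12.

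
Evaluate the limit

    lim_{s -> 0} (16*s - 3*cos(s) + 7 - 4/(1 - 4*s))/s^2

-125/2

Substitution gives 0/0; apply L'Hôpital's rule 2 times.
After differentiating numerator and denominator 2 times the quotient is (3*cos(s) + 128/(4*s - 1)^3)/(2); at s = 0 this is -125/2.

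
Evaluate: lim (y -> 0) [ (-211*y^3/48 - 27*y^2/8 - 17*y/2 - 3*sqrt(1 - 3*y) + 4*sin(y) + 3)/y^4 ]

Substitution gives 0/0; apply L'Hôpital's rule 4 times.
After differentiating numerator and denominator 4 times the quotient is (4*sin(y) + 3645/(16*(1 - 3*y)^(7/2)))/(24); at y = 0 this is 1215/128.

1215/128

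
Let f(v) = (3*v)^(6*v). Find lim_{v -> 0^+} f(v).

Base → 0⁺ and exponent → 0⁺: a 0^0 form.
Take logs: 6v·ln(3v). This is 0·(−∞); rewriting as ln(3v)/(1/(6v)) and applying L'Hôpital gives 0.
Hence the limit is e^0 = 1.

1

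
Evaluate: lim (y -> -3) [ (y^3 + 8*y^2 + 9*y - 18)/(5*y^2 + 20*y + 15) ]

6/5

Direct substitution gives 0/0, so factor. Both numerator and denominator have (y + 3) as a factor.
After cancelling, the expression reduces to (y^2 + 5*y - 6)/(5*y + 5).
Substituting y = -3 gives 6/5.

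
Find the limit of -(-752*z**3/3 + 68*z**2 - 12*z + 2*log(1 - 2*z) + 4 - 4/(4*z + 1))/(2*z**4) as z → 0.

516

Substitution gives 0/0 (the numerator vanishes to order 4).
Expand each term to order z^4: the coefficient of z^4 in -4·1/(1 + 4z) is -1024 and in 2·ln(1 - 2z) is -8.
Lower-order terms cancel with the polynomial part, so the numerator is (-1032)·z^4 + o(z^4), and the limit is (-1032)/(-2) = 516.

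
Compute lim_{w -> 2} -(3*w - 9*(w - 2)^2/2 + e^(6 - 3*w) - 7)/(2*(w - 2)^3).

Direct substitution gives 0/0.
Apply L'Hôpital: lim (-9*w - 3*e^(6 - 3*w) + 21)/(-6*(w - 2)^2), still 0/0.
Apply L'Hôpital: lim (9*e^(6 - 3*w) - 9)/(24 - 12*w), still 0/0.
After 3 applications of L'Hôpital's rule the quotient is (-27*e^(6 - 3*w))/(-12); substituting w = 2 gives 9/4.

9/4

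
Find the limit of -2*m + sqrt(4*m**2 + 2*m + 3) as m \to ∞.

1/2

An ∞ − ∞ form. Rationalising with the conjugate, the difference becomes (2m + 3) / (√(4*m^2 + 2*m + 3) + 2m).
For large m the denominator behaves like 2·2m, so the quotient tends to 2/4 = 1/2.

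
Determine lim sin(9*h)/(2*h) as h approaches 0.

Substitution gives 0/0.
Write it as (9/2)·sin(9h)/(9h); since sin(u)/u → 1, the limit is 9/2.

9/2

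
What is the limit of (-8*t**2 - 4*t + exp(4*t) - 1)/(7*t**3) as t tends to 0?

Direct substitution gives 0/0.
Apply L'Hôpital: lim (-16*t + 4*e^(4*t) - 4)/(21*t^2), still 0/0.
Apply L'Hôpital: lim (16*e^(4*t) - 16)/(42*t), still 0/0.
After 3 applications of L'Hôpital's rule the quotient is (64*e^(4*t))/(42); substituting t = 0 gives 32/21.

32/21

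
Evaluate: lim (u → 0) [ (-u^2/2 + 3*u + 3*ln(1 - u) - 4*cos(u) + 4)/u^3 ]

-1

Substitution gives 0/0 (the numerator vanishes to order 3).
Expand each term to order u^3: the coefficient of u^3 in 3·ln(1 - u) is -1 and in -4·cos(u) is 0.
Lower-order terms cancel with the polynomial part, so the numerator is (-1)·u^3 + o(u^3), and the limit is (-1)/(1) = -1.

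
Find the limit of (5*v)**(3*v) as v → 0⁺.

1

Base → 0⁺ and exponent → 0⁺: a 0^0 form.
Take logs: 3v·ln(5v). This is 0·(−∞); rewriting as ln(5v)/(1/(3v)) and applying L'Hôpital gives 0.
Hence the limit is e^0 = 1.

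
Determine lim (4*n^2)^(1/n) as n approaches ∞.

Base → ∞ and exponent → 0: an ∞^0 form.
Take logs: (1/n)·ln(4·n^2) = (ln 4 + 2·ln n)/n → 0.
So the limit is e^0 = 1.

1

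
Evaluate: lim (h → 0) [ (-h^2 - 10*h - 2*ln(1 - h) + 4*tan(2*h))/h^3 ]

Substitution gives 0/0 (the numerator vanishes to order 3).
Expand each term to order h^3: the coefficient of h^3 in 4·tan(2h) is 32/3 and in -2·ln(1 - h) is 2/3.
Lower-order terms cancel with the polynomial part, so the numerator is (34/3)·h^3 + o(h^3), and the limit is (34/3)/(1) = 34/3.

34/3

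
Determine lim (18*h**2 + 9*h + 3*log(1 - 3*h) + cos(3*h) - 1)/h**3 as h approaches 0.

-27

Substitution gives 0/0 (the numerator vanishes to order 3).
Expand each term to order h^3: the coefficient of h^3 in 3·ln(1 - 3h) is -27 and in cos(3h) is 0.
Lower-order terms cancel with the polynomial part, so the numerator is (-27)·h^3 + o(h^3), and the limit is (-27)/(1) = -27.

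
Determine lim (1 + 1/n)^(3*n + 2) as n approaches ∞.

The base → 1 and the exponent → ∞: a 1^∞ form.
Take logarithms: (3n + 2)·ln(1 + 1/n). Since ln(1+u) ~ u for small u, this behaves like (3n)·(1/n) → 3.
So the limit is e^(3).

e^(3)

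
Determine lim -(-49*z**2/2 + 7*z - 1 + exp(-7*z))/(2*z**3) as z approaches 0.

Direct substitution gives 0/0.
Apply L'Hôpital: lim (-49*z + 7 - 7*e^(-7*z))/(-6*z^2), still 0/0.
Apply L'Hôpital: lim (-49 + 49*e^(-7*z))/(-12*z), still 0/0.
After 3 applications of L'Hôpital's rule the quotient is (-343*e^(-7*z))/(-12); substituting z = 0 gives 343/12.

343/12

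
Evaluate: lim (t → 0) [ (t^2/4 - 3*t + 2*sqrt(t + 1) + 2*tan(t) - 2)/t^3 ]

19/24

Substitution gives 0/0 (the numerator vanishes to order 3).
Expand each term to order t^3: the coefficient of t^3 in 2·tan(t) is 2/3 and in 2·√(1 + t) is 1/8.
Lower-order terms cancel with the polynomial part, so the numerator is (19/24)·t^3 + o(t^3), and the limit is (19/24)/(1) = 19/24.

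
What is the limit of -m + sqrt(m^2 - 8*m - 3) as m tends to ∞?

This has the form ∞ − ∞. Multiply and divide by the conjugate √(m^2 - 8*m - 3) + m.
That gives (-8m - 3) / (√(m^2 - 8*m - 3) + m).
Divide numerator and denominator by m: the limit is -8/(2·1) = -4.

-4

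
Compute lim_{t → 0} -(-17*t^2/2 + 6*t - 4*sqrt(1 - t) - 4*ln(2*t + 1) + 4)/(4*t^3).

125/48

Substitution gives 0/0; apply L'Hôpital's rule 3 times.
After differentiating numerator and denominator 3 times the quotient is (-64/(2*t + 1)^3 + 3/(2*(1 - t)^(5/2)))/(-24); at t = 0 this is 125/48.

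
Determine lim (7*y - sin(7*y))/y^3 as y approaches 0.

Direct substitution gives 0/0.
Apply L'Hôpital: lim (7 - 7*cos(7*y))/(3*y^2), still 0/0.
Apply L'Hôpital: lim (49*sin(7*y))/(6*y), still 0/0.
After 3 applications of L'Hôpital's rule the quotient is (343*cos(7*y))/(6); substituting y = 0 gives 343/6.

343/6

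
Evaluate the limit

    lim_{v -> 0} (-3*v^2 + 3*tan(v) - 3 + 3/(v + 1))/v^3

Substitution gives 0/0; apply L'Hôpital's rule 3 times.
After differentiating numerator and denominator 3 times the quotient is (18*tan(v)^2/cos(v)^2 + 6/cos(v)^2 - 18/(v + 1)^4)/(6); at v = 0 this is -2.

-2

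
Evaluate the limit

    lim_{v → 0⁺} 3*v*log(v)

This is a 0·(−∞) form. Rewrite as 3·ln(v) / v^(−1) and apply L'Hôpital:
the derivative quotient is 3·(1/v) / (−1·v^(−2)) = (-3/1)·v^1 → 0.

0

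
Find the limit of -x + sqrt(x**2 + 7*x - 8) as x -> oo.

An ∞ − ∞ form. Rationalising with the conjugate, the difference becomes (7x - 8) / (√(x^2 + 7*x - 8) + x).
For large x the denominator behaves like 2·x, so the quotient tends to 7/2 = 7/2.

7/2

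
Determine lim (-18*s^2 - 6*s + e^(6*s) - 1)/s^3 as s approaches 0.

36

Direct substitution gives 0/0.
Apply L'Hôpital: lim (-36*s + 6*e^(6*s) - 6)/(3*s^2), still 0/0.
Apply L'Hôpital: lim (36*e^(6*s) - 36)/(6*s), still 0/0.
After 3 applications of L'Hôpital's rule the quotient is (216*e^(6*s))/(6); substituting s = 0 gives 36.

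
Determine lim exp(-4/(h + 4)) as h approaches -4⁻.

∞

As h → -4⁻, -4/(h + 4) → +∞, so e^(-4/(h + 4)) → ∞.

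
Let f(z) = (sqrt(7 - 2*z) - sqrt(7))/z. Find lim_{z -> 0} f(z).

-√(7)/7

Substitution gives 0/0. Multiply numerator and denominator by the conjugate √(7 - 2z) + √7.
The numerator becomes (7 - 2z) − 7 = -2z, so the expression simplifies to -2/(√(7 - 2z) + √7).
Letting z → 0 gives -2/(2√7) = -√(7)/7.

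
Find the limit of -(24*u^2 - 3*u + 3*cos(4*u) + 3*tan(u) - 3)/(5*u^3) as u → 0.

Substitution gives 0/0; apply L'Hôpital's rule 3 times.
After differentiating numerator and denominator 3 times the quotient is (192*sin(4*u) + 18*tan(u)^4 + 24*tan(u)^2 + 6)/(-30); at u = 0 this is -1/5.

-1/5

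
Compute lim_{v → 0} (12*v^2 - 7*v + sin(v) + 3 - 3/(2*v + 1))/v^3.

Substitution gives 0/0 (the numerator vanishes to order 3).
Expand each term to order v^3: the coefficient of v^3 in -3·1/(1 + 2v) is 24 and in sin(v) is -1/6.
Lower-order terms cancel with the polynomial part, so the numerator is (143/6)·v^3 + o(v^3), and the limit is (143/6)/(1) = 143/6.

143/6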